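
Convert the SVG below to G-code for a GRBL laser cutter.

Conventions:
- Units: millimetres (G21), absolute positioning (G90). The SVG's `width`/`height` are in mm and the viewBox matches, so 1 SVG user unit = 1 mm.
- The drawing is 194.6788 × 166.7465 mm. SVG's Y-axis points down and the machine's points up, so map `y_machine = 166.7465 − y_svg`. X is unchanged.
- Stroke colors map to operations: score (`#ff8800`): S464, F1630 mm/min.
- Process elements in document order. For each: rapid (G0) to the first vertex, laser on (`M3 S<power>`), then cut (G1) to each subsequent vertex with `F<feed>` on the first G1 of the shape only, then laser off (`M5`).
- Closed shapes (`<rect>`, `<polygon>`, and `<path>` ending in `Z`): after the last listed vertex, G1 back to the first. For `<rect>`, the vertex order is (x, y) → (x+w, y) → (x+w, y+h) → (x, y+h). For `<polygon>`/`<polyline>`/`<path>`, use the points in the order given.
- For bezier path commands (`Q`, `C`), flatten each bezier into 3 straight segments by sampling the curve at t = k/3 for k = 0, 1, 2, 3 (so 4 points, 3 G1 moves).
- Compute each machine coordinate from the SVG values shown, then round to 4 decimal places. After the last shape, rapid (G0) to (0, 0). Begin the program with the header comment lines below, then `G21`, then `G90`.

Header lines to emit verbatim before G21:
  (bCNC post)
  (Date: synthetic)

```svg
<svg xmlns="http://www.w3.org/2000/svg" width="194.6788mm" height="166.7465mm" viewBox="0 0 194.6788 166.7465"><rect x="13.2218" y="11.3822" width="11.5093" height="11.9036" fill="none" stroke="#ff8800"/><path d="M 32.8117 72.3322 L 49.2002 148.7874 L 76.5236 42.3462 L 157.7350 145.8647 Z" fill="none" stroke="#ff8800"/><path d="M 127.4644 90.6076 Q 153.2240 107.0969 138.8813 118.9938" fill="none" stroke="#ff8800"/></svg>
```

viewBox `0 0 194.6788 166.7465` with mm width/height → 1 unit = 1 mm. Flip: y_m = 166.7465 − y_svg.

**Shape 1** — `<rect>` rectangle, stroke `#ff8800` → score (S464, F1630). Machine vertices: (13.2218,155.3643) → (24.7311,155.3643) → (24.7311,143.4607) → (13.2218,143.4607) → (13.2218,155.3643). Closed: final G1 returns to the first vertex.

**Shape 2** — `<path>` closed polygon, stroke `#ff8800` → score (S464, F1630). Machine vertices: (32.8117,94.4143) → (49.2002,17.9591) → (76.5236,124.4003) → (157.7350,20.8818) → (32.8117,94.4143). Closed: final G1 returns to the first vertex.

**Shape 3** — `<path>` quadratic bezier, stroke `#ff8800` → score (S464, F1630). Control points (SVG): P0=(127.4644,90.6076), P1=(153.2240,107.0969), P2=(138.8813,118.9938); sampled at t=k/3. Machine vertices: (127.4644,76.1389) → (140.1817,65.6563) → (143.9873,56.1942) → (138.8813,47.7527). Open path.

(bCNC post)
(Date: synthetic)
G21
G90
G0 X13.2218 Y155.3643
M3 S464
G1 X24.7311 Y155.3643 F1630
G1 X24.7311 Y143.4607
G1 X13.2218 Y143.4607
G1 X13.2218 Y155.3643
M5
G0 X32.8117 Y94.4143
M3 S464
G1 X49.2002 Y17.9591 F1630
G1 X76.5236 Y124.4003
G1 X157.7350 Y20.8818
G1 X32.8117 Y94.4143
M5
G0 X127.4644 Y76.1389
M3 S464
G1 X140.1817 Y65.6563 F1630
G1 X143.9873 Y56.1942
G1 X138.8813 Y47.7527
M5
G0 X0.0000 Y0.0000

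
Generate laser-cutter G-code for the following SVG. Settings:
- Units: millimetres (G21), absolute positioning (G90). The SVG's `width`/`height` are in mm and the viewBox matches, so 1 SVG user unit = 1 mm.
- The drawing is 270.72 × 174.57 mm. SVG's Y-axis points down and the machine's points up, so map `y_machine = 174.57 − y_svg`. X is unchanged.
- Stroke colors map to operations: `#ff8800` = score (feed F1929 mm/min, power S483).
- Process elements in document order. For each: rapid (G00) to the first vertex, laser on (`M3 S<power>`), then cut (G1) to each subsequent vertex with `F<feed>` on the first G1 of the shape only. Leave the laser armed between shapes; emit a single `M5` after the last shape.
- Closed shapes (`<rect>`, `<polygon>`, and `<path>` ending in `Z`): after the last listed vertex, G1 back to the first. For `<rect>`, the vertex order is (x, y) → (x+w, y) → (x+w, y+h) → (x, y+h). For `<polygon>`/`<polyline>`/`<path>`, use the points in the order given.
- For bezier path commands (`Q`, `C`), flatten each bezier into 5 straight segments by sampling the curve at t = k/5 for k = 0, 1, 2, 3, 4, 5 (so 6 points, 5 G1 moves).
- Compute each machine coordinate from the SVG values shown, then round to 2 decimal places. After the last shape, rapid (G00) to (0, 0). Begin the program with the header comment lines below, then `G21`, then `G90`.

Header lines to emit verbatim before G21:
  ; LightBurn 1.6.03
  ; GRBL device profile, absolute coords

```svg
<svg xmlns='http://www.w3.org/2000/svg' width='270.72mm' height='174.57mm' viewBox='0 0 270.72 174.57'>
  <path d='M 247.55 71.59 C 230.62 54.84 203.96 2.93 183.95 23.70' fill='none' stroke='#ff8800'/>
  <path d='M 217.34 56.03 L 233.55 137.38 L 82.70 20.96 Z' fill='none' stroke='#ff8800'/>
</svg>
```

; LightBurn 1.6.03
; GRBL device profile, absolute coords
G21
G90
G00 X247.55 Y102.98
M3 S483
G1 X236.36 Y116.39 F1929
G1 X223.61 Y133.06
G1 X210.11 Y147.81
G1 X196.62 Y155.47
G1 X183.95 Y150.87
G00 X217.34 Y118.54
M3 S483
G1 X233.55 Y37.19 F1929
G1 X82.70 Y153.61
G1 X217.34 Y118.54
M5
G00 X0.00 Y0.00

viewBox `0 0 270.72 174.57` with mm width/height → 1 unit = 1 mm. Flip: y_m = 174.57 − y_svg.

**Shape 1** — `<path>` cubic bezier, stroke `#ff8800` → score (S483, F1929). Control points (SVG): P0=(247.55,71.59), P1=(230.62,54.84), P2=(203.96,2.93), P3=(183.95,23.70); sampled at t=k/5. Machine vertices: (247.55,102.98) → (236.36,116.39) → (223.61,133.06) → (210.11,147.81) → (196.62,155.47) → (183.95,150.87). Open path.

**Shape 2** — `<path>` closed polygon, stroke `#ff8800` → score (S483, F1929). Machine vertices: (217.34,118.54) → (233.55,37.19) → (82.70,153.61) → (217.34,118.54). Closed: final G1 returns to the first vertex.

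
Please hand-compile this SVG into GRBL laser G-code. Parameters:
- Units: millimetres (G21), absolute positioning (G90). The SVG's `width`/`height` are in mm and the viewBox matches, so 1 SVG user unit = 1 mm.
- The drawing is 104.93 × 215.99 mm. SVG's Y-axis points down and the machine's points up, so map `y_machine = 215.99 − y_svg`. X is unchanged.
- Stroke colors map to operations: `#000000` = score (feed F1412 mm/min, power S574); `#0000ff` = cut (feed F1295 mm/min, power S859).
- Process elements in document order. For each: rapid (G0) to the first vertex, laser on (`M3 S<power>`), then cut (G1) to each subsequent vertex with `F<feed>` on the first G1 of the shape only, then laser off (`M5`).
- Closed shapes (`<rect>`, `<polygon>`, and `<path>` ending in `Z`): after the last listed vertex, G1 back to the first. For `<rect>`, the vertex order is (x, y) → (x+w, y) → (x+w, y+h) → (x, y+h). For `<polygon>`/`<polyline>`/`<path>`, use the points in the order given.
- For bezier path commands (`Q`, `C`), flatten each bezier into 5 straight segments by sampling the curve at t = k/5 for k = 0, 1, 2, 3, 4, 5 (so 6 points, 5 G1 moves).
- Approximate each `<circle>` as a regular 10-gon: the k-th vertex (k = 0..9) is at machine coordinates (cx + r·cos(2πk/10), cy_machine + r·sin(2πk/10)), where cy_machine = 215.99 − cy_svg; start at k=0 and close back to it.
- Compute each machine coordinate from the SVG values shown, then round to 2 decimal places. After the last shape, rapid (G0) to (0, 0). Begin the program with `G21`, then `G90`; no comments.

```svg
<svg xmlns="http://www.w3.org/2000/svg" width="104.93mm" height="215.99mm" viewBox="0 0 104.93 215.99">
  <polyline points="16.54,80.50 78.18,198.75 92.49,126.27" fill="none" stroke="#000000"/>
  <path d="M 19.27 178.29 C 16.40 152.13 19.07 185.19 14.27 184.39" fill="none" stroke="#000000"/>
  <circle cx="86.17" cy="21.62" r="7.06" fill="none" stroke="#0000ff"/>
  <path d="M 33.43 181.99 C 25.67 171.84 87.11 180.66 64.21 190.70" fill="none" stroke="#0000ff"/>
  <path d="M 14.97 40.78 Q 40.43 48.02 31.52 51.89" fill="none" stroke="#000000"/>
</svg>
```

Since the viewBox matches the mm dimensions, user units are millimetres directly. The only transform is the Y-flip y_m = 215.99 − y_svg.

Shape 1 is a open polyline drawn with `<polyline>`. Its stroke #000000 means score at S574, F1412. After flipping Y the toolpath is (16.54,135.49) → (78.18,17.24) → (92.49,89.72).

Shape 2 is a cubic bezier drawn with `<path>`. Its stroke #000000 means score at S574, F1412. After flipping Y the toolpath is (19.27,37.70) → (18.11,47.03) → (17.65,46.62) → (17.28,40.94) → (16.36,34.44) → (14.27,31.60).

Shape 3 is a circle drawn with `<circle>`. Its stroke #0000ff means cut at S859, F1295. After flipping Y the toolpath is (93.23,194.37) → (91.88,198.52) → (88.35,201.08) → (83.99,201.08) → (80.46,198.52) → (79.11,194.37) → (80.46,190.22) → (83.99,187.66) → (88.35,187.66) → (91.88,190.22) → (93.23,194.37), returning to the start.

Shape 4 is a cubic bezier drawn with `<path>`. Its stroke #0000ff means cut at S859, F1295. After flipping Y the toolpath is (33.43,34.00) → (35.85,37.96) → (47.51,38.21) → (61.03,35.62) → (69.06,31.03) → (64.21,25.29).

Shape 5 is a quadratic bezier drawn with `<path>`. Its stroke #000000 means score at S574, F1412. After flipping Y the toolpath is (14.97,175.21) → (23.78,172.45) → (29.84,169.96) → (33.15,167.74) → (33.71,165.78) → (31.52,164.10).

G21
G90
G0 X16.54 Y135.49
M3 S574
G1 X78.18 Y17.24 F1412
G1 X92.49 Y89.72
M5
G0 X19.27 Y37.70
M3 S574
G1 X18.11 Y47.03 F1412
G1 X17.65 Y46.62
G1 X17.28 Y40.94
G1 X16.36 Y34.44
G1 X14.27 Y31.60
M5
G0 X93.23 Y194.37
M3 S859
G1 X91.88 Y198.52 F1295
G1 X88.35 Y201.08
G1 X83.99 Y201.08
G1 X80.46 Y198.52
G1 X79.11 Y194.37
G1 X80.46 Y190.22
G1 X83.99 Y187.66
G1 X88.35 Y187.66
G1 X91.88 Y190.22
G1 X93.23 Y194.37
M5
G0 X33.43 Y34.00
M3 S859
G1 X35.85 Y37.96 F1295
G1 X47.51 Y38.21
G1 X61.03 Y35.62
G1 X69.06 Y31.03
G1 X64.21 Y25.29
M5
G0 X14.97 Y175.21
M3 S574
G1 X23.78 Y172.45 F1412
G1 X29.84 Y169.96
G1 X33.15 Y167.74
G1 X33.71 Y165.78
G1 X31.52 Y164.10
M5
G0 X0.00 Y0.00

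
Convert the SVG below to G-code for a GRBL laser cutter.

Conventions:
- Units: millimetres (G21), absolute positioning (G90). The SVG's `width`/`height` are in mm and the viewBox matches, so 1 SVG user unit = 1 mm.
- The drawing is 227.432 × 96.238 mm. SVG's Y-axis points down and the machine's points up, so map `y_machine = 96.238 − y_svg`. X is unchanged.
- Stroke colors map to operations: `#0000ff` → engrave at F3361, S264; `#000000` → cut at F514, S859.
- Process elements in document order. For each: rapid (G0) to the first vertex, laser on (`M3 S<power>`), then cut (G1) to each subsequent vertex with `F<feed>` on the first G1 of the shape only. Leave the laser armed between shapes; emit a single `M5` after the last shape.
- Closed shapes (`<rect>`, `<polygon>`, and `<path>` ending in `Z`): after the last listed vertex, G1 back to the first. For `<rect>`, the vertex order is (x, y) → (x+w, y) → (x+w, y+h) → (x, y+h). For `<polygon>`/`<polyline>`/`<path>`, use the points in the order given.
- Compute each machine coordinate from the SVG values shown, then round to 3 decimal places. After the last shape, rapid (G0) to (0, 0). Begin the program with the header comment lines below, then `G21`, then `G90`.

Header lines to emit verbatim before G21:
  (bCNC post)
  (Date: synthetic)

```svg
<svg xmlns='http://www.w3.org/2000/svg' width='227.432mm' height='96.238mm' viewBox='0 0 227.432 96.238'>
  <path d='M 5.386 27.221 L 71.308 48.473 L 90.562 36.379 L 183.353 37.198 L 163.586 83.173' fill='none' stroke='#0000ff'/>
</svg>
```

viewBox `0 0 227.432 96.238` with mm width/height → 1 unit = 1 mm. Flip: y_m = 96.238 − y_svg.

**Shape 1** — `<path>` open polyline, stroke `#0000ff` → engrave (S264, F3361). Machine vertices: (5.386,69.017) → (71.308,47.765) → (90.562,59.859) → (183.353,59.040) → (163.586,13.065). Open path.

(bCNC post)
(Date: synthetic)
G21
G90
G0 X5.386 Y69.017
M3 S264
G1 X71.308 Y47.765 F3361
G1 X90.562 Y59.859
G1 X183.353 Y59.040
G1 X163.586 Y13.065
M5
G0 X0.000 Y0.000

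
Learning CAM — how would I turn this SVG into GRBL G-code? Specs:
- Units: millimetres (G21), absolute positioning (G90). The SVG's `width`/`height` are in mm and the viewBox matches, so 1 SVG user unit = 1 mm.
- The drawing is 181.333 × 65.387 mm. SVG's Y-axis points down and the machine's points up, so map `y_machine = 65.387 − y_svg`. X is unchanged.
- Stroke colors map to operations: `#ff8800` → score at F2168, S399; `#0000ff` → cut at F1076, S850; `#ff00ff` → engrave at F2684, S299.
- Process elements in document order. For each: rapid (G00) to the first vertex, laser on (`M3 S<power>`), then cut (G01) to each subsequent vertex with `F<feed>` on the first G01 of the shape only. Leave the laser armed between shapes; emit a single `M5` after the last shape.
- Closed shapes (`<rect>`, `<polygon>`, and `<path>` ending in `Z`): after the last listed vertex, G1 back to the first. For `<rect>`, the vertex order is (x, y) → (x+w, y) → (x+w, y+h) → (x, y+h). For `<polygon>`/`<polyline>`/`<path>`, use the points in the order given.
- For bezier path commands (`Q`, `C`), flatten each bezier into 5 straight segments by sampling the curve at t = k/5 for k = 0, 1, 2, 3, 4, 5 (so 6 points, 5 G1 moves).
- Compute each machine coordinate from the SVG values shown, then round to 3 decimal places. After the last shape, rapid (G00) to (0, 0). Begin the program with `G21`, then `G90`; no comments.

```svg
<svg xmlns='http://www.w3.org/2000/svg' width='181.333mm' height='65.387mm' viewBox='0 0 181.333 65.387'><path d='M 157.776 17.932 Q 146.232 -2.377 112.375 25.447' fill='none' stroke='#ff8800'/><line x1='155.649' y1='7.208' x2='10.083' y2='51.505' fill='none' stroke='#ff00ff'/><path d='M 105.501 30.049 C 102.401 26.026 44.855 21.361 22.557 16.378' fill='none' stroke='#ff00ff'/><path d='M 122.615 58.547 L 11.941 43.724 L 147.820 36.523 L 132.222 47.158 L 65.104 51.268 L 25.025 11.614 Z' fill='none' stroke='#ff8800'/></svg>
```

1 u = 1 mm; y_m = 65.387 − y.

[1] `<path>` quadratic bezier, #ff8800→score S399 F2168: (157.776,47.455) → (152.266,53.653) → (144.971,56.001) → (135.891,54.498) → (125.025,49.144) → (112.375,39.940)

[2] `<line>` line segment, #ff00ff→engrave S299 F2684: (155.649,58.179) → (10.083,13.882)

[3] `<path>` cubic bezier, #ff00ff→engrave S299 F2684: (105.501,35.338) → (97.825,37.826) → (81.387,40.453) → (60.493,43.203) → (39.448,46.060) → (22.557,49.009)

[4] `<path>` closed polygon, #ff8800→score S399 F2168: (122.615,6.840) → (11.941,21.663) → (147.820,28.864) → (132.222,18.229) → (65.104,14.119) → (25.025,53.773) → (122.615,6.840) (closed)

G21
G90
G00 X157.776 Y47.455
M3 S399
G01 X152.266 Y53.653 F2168
G01 X144.971 Y56.001
G01 X135.891 Y54.498
G01 X125.025 Y49.144
G01 X112.375 Y39.940
G00 X155.649 Y58.179
M3 S299
G01 X10.083 Y13.882 F2684
G00 X105.501 Y35.338
M3 S299
G01 X97.825 Y37.826 F2684
G01 X81.387 Y40.453
G01 X60.493 Y43.203
G01 X39.448 Y46.060
G01 X22.557 Y49.009
G00 X122.615 Y6.840
M3 S399
G01 X11.941 Y21.663 F2168
G01 X147.820 Y28.864
G01 X132.222 Y18.229
G01 X65.104 Y14.119
G01 X25.025 Y53.773
G01 X122.615 Y6.840
M5
G00 X0.000 Y0.000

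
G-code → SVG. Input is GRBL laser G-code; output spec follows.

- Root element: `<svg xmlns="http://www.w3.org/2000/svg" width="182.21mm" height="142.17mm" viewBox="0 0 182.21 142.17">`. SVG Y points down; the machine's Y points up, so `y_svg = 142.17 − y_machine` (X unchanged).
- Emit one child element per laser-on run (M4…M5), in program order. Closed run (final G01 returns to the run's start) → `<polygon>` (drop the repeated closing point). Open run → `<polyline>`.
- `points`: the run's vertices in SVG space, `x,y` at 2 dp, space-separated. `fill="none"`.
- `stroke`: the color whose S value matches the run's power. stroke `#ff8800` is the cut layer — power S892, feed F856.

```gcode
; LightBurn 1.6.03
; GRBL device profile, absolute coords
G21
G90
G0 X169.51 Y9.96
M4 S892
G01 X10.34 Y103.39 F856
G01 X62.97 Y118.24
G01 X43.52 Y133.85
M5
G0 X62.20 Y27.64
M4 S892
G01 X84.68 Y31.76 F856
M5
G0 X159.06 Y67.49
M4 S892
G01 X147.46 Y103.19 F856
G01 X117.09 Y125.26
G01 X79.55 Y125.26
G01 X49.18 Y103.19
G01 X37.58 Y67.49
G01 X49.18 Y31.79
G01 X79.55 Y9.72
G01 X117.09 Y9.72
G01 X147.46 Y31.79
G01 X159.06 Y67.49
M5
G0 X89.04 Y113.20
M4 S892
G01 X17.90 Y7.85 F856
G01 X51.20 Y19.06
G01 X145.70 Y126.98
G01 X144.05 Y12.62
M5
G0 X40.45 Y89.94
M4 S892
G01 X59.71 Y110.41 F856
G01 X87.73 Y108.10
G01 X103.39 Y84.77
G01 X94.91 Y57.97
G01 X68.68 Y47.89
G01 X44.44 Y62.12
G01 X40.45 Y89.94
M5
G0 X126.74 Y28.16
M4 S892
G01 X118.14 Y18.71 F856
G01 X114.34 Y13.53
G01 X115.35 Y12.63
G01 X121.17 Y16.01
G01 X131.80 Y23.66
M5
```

<svg xmlns="http://www.w3.org/2000/svg" width="182.21mm" height="142.17mm" viewBox="0 0 182.21 142.17">
  <polyline points="169.51,132.21 10.34,38.78 62.97,23.93 43.52,8.32" fill="none" stroke="#ff8800"/>
  <polyline points="62.20,114.53 84.68,110.41" fill="none" stroke="#ff8800"/>
  <polygon points="159.06,74.68 147.46,38.98 117.09,16.91 79.55,16.91 49.18,38.98 37.58,74.68 49.18,110.38 79.55,132.45 117.09,132.45 147.46,110.38" fill="none" stroke="#ff8800"/>
  <polyline points="89.04,28.97 17.90,134.32 51.20,123.11 145.70,15.19 144.05,129.55" fill="none" stroke="#ff8800"/>
  <polygon points="40.45,52.23 59.71,31.76 87.73,34.07 103.39,57.40 94.91,84.20 68.68,94.28 44.44,80.05" fill="none" stroke="#ff8800"/>
  <polyline points="126.74,114.01 118.14,123.46 114.34,128.64 115.35,129.54 121.17,126.16 131.80,118.51" fill="none" stroke="#ff8800"/>
</svg>

Each laser-on run becomes one SVG element. Flip Y back into SVG space with y_svg = 142.17 − y_machine. Every run uses S892, so all elements get stroke `#ff8800` (cut).

Run 1: The run is open, so emit a `<polyline>` with points (Y-flipped): 169.51,132.21 10.34,38.78 62.97,23.93 43.52,8.32.

Run 2: The run is open, so emit a `<polyline>` with points (Y-flipped): 62.20,114.53 84.68,110.41.

Run 3: The run returns to its start, so emit a `<polygon>` with points (Y-flipped): 159.06,74.68 147.46,38.98 117.09,16.91 79.55,16.91 49.18,38.98 37.58,74.68 49.18,110.38 79.55,132.45 117.09,132.45 147.46,110.38.

Run 4: The run is open, so emit a `<polyline>` with points (Y-flipped): 89.04,28.97 17.90,134.32 51.20,123.11 145.70,15.19 144.05,129.55.

Run 5: The run returns to its start, so emit a `<polygon>` with points (Y-flipped): 40.45,52.23 59.71,31.76 87.73,34.07 103.39,57.40 94.91,84.20 68.68,94.28 44.44,80.05.

Run 6: The run is open, so emit a `<polyline>` with points (Y-flipped): 126.74,114.01 118.14,123.46 114.34,128.64 115.35,129.54 121.17,126.16 131.80,118.51.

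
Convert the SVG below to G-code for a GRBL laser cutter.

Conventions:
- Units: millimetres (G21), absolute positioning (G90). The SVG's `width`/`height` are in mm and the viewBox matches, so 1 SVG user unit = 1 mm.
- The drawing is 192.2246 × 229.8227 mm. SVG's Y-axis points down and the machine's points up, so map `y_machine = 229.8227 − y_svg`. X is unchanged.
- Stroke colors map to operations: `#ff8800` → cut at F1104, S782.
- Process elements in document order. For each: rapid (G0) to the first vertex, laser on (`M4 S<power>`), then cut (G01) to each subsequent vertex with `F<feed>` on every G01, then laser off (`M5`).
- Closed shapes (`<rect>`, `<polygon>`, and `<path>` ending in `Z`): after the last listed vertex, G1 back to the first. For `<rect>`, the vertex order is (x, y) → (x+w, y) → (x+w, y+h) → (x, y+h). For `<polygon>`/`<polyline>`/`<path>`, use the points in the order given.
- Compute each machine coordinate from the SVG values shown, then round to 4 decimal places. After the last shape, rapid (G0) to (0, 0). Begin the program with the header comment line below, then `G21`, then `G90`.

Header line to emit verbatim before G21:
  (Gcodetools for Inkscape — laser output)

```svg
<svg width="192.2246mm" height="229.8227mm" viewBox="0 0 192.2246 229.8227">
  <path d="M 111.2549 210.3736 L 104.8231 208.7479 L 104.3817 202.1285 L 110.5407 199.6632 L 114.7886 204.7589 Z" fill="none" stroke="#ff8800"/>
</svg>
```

Since the viewBox matches the mm dimensions, user units are millimetres directly. The only transform is the Y-flip y_m = 229.8227 − y_svg.

Shape 1 is a regular polygon drawn with `<path>`. Its stroke #ff8800 means cut at S782, F1104. After flipping Y the toolpath is (111.2549,19.4491) → (104.8231,21.0748) → (104.3817,27.6942) → (110.5407,30.1595) → (114.7886,25.0638) → (111.2549,19.4491), returning to the start.

(Gcodetools for Inkscape — laser output)
G21
G90
G0 X111.2549 Y19.4491
M4 S782
G01 X104.8231 Y21.0748 F1104
G01 X104.3817 Y27.6942 F1104
G01 X110.5407 Y30.1595 F1104
G01 X114.7886 Y25.0638 F1104
G01 X111.2549 Y19.4491 F1104
M5
G0 X0.0000 Y0.0000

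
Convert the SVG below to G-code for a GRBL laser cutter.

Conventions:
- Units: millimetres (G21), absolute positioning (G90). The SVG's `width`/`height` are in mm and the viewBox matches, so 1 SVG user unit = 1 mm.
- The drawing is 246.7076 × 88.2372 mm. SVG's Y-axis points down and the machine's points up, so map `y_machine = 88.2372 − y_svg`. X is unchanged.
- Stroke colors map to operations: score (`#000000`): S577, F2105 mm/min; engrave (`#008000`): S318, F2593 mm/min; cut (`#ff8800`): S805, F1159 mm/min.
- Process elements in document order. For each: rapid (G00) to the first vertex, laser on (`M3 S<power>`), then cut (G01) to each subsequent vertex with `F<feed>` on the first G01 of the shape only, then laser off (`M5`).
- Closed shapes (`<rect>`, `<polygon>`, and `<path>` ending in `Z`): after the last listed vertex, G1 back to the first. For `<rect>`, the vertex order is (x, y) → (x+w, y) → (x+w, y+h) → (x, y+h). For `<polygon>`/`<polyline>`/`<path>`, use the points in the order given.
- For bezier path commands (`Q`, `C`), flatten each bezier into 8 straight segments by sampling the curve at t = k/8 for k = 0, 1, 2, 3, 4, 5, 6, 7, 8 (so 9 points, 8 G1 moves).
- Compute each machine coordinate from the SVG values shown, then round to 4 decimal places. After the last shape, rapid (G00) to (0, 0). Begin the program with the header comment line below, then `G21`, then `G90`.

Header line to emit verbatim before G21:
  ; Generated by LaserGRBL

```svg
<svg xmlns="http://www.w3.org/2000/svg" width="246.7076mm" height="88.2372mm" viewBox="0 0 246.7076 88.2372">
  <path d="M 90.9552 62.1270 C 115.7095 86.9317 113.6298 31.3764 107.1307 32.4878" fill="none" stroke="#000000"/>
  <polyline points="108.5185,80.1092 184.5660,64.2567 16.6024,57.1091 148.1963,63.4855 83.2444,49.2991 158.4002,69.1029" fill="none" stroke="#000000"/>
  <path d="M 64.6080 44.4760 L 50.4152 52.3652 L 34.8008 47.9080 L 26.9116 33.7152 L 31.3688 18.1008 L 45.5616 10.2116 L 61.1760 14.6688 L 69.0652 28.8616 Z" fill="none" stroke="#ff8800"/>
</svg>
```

1 u = 1 mm; y_m = 88.2372 − y.

[1] `<path>` cubic bezier, #000000→score S577 F2105: (90.9552,26.1102) → (99.0240,20.3077) → (104.8398,20.4331) → (108.6652,24.8808) → (110.7630,32.0448) → (111.3957,40.3195) → (110.8262,48.0990) → (109.3169,53.7776) → (107.1307,55.7494)

[2] `<polyline>` open polyline, #000000→score S577 F2105: (108.5185,8.1280) → (184.5660,23.9805) → (16.6024,31.1281) → (148.1963,24.7517) → (83.2444,38.9381) → (158.4002,19.1343)

[3] `<path>` regular polygon, #ff8800→cut S805 F1159: (64.6080,43.7612) → (50.4152,35.8720) → (34.8008,40.3292) → (26.9116,54.5220) → (31.3688,70.1364) → (45.5616,78.0256) → (61.1760,73.5684) → (69.0652,59.3756) → (64.6080,43.7612) (closed)

; Generated by LaserGRBL
G21
G90
G00 X90.9552 Y26.1102
M3 S577
G01 X99.0240 Y20.3077 F2105
G01 X104.8398 Y20.4331
G01 X108.6652 Y24.8808
G01 X110.7630 Y32.0448
G01 X111.3957 Y40.3195
G01 X110.8262 Y48.0990
G01 X109.3169 Y53.7776
G01 X107.1307 Y55.7494
M5
G00 X108.5185 Y8.1280
M3 S577
G01 X184.5660 Y23.9805 F2105
G01 X16.6024 Y31.1281
G01 X148.1963 Y24.7517
G01 X83.2444 Y38.9381
G01 X158.4002 Y19.1343
M5
G00 X64.6080 Y43.7612
M3 S805
G01 X50.4152 Y35.8720 F1159
G01 X34.8008 Y40.3292
G01 X26.9116 Y54.5220
G01 X31.3688 Y70.1364
G01 X45.5616 Y78.0256
G01 X61.1760 Y73.5684
G01 X69.0652 Y59.3756
G01 X64.6080 Y43.7612
M5
G00 X0.0000 Y0.0000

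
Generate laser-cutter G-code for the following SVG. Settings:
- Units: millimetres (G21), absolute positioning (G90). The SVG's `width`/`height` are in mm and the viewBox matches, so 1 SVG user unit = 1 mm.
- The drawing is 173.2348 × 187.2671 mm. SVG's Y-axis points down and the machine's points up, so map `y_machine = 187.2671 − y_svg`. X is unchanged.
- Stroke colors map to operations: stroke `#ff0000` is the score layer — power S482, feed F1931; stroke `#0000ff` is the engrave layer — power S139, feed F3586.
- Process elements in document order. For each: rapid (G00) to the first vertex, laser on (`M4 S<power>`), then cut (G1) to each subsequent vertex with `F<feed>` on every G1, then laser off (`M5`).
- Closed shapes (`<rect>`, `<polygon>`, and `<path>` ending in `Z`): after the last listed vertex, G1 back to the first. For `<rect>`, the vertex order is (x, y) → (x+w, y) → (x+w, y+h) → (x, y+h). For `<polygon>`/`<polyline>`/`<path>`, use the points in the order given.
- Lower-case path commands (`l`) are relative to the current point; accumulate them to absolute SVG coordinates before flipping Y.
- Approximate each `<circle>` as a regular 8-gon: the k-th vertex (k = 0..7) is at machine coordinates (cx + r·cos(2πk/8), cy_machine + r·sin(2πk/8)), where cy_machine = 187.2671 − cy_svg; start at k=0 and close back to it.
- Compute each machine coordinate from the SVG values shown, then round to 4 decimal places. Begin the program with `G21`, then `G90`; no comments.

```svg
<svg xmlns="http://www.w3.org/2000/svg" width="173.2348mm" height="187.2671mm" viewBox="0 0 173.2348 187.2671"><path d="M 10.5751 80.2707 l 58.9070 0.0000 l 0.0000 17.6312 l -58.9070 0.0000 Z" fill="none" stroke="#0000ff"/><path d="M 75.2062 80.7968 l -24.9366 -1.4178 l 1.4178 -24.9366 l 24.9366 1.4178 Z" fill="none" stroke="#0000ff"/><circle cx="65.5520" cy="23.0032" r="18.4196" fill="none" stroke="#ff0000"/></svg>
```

G21
G90
G00 X10.5751 Y106.9964
M4 S139
G1 X69.4821 Y106.9964 F3586
G1 X69.4821 Y89.3652 F3586
G1 X10.5751 Y89.3652 F3586
G1 X10.5751 Y106.9964 F3586
M5
G00 X75.2062 Y106.4703
M4 S139
G1 X50.2696 Y107.8881 F3586
G1 X51.6874 Y132.8247 F3586
G1 X76.6240 Y131.4069 F3586
G1 X75.2062 Y106.4703 F3586
M5
G00 X83.9716 Y164.2639
M4 S482
G1 X78.5766 Y177.2885 F1931
G1 X65.5520 Y182.6835 F1931
G1 X52.5274 Y177.2885 F1931
G1 X47.1324 Y164.2639 F1931
G1 X52.5274 Y151.2393 F1931
G1 X65.5520 Y145.8443 F1931
G1 X78.5766 Y151.2393 F1931
G1 X83.9716 Y164.2639 F1931
M5

viewBox `0 0 173.2348 187.2671` with mm width/height → 1 unit = 1 mm. Flip: y_m = 187.2671 − y_svg.

**Shape 1** — `<path>` rectangle, stroke `#0000ff` → engrave (S139, F3586). Machine vertices: (10.5751,106.9964) → (69.4821,106.9964) → (69.4821,89.3652) → (10.5751,89.3652) → (10.5751,106.9964). Closed: final G1 returns to the first vertex.

**Shape 2** — `<path>` regular polygon, stroke `#0000ff` → engrave (S139, F3586). Machine vertices: (75.2062,106.4703) → (50.2696,107.8881) → (51.6874,132.8247) → (76.6240,131.4069) → (75.2062,106.4703). Closed: final G1 returns to the first vertex.

**Shape 3** — `<circle>` circle, stroke `#ff0000` → score (S482, F1931). Machine vertices: (83.9716,164.2639) → (78.5766,177.2885) → (65.5520,182.6835) → (52.5274,177.2885) → (47.1324,164.2639) → (52.5274,151.2393) → (65.5520,145.8443) → (78.5766,151.2393) → (83.9716,164.2639). Closed: final G1 returns to the first vertex.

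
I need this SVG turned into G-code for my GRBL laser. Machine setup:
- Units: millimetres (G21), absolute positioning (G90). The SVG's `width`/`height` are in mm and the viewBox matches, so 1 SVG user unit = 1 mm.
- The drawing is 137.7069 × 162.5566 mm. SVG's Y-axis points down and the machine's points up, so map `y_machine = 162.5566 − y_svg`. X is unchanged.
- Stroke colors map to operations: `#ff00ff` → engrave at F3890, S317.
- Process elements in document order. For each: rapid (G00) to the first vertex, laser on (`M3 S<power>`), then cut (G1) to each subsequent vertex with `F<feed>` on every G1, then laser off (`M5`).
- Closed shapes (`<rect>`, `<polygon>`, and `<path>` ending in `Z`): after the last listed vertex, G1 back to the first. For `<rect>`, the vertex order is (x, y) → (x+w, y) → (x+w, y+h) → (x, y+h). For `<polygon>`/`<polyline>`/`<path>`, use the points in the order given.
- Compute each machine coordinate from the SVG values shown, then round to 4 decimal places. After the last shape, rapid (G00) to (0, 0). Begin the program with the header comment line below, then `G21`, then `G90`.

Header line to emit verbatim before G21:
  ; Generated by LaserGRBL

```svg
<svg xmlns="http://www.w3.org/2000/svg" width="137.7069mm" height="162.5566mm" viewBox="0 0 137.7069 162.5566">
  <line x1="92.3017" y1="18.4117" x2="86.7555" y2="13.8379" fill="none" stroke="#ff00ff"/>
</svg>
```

; Generated by LaserGRBL
G21
G90
G00 X92.3017 Y144.1449
M3 S317
G1 X86.7555 Y148.7187 F3890
M5
G00 X0.0000 Y0.0000

viewBox `0 0 137.7069 162.5566` with mm width/height → 1 unit = 1 mm. Flip: y_m = 162.5566 − y_svg.

**Shape 1** — `<line>` line segment, stroke `#ff00ff` → engrave (S317, F3890). Machine vertices: (92.3017,144.1449) → (86.7555,148.7187). Open path.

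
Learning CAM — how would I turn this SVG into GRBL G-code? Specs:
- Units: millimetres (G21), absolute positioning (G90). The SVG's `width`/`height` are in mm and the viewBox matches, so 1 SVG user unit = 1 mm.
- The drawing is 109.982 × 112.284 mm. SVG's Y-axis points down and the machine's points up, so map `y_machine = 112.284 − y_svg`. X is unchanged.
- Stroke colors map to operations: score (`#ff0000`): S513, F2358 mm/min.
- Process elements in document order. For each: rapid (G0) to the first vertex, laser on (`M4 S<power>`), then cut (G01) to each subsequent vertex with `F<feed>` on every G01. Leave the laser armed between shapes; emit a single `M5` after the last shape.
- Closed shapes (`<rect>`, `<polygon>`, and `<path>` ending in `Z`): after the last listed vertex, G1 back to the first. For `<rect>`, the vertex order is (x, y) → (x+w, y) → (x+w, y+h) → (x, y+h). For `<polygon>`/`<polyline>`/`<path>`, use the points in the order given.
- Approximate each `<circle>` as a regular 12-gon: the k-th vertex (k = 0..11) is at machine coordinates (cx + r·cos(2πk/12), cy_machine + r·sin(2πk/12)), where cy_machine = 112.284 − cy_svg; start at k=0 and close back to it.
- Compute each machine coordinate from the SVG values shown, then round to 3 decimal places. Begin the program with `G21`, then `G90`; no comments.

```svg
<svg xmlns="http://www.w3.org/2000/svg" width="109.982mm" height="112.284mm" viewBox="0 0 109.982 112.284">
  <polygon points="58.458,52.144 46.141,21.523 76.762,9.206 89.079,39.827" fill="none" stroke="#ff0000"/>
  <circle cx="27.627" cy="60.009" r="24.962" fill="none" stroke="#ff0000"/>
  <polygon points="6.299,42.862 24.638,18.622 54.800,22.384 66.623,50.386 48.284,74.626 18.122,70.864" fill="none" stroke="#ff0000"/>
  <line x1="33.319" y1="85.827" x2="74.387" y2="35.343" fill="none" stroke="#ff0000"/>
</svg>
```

viewBox `0 0 109.982 112.284` with mm width/height → 1 unit = 1 mm. Flip: y_m = 112.284 − y_svg.

**Shape 1** — `<polygon>` regular polygon, stroke `#ff0000` → score (S513, F2358). Machine vertices: (58.458,60.140) → (46.141,90.761) → (76.762,103.078) → (89.079,72.457) → (58.458,60.140). Closed: final G1 returns to the first vertex.

**Shape 2** — `<circle>` circle, stroke `#ff0000` → score (S513, F2358). Machine vertices: (52.589,52.275) → (49.245,64.756) → (40.108,73.893) → (27.627,77.237) → (15.146,73.893) → (6.009,64.756) → (2.665,52.275) → (6.009,39.794) → (15.146,30.657) → (27.627,27.313) → (40.108,30.657) → (49.245,39.794) → (52.589,52.275). Closed: final G1 returns to the first vertex.

**Shape 3** — `<polygon>` regular polygon, stroke `#ff0000` → score (S513, F2358). Machine vertices: (6.299,69.422) → (24.638,93.662) → (54.800,89.900) → (66.623,61.898) → (48.284,37.658) → (18.122,41.420) → (6.299,69.422). Closed: final G1 returns to the first vertex.

**Shape 4** — `<line>` line segment, stroke `#ff0000` → score (S513, F2358). Machine vertices: (33.319,26.457) → (74.387,76.941). Open path.

G21
G90
G0 X58.458 Y60.140
M4 S513
G01 X46.141 Y90.761 F2358
G01 X76.762 Y103.078 F2358
G01 X89.079 Y72.457 F2358
G01 X58.458 Y60.140 F2358
G0 X52.589 Y52.275
M4 S513
G01 X49.245 Y64.756 F2358
G01 X40.108 Y73.893 F2358
G01 X27.627 Y77.237 F2358
G01 X15.146 Y73.893 F2358
G01 X6.009 Y64.756 F2358
G01 X2.665 Y52.275 F2358
G01 X6.009 Y39.794 F2358
G01 X15.146 Y30.657 F2358
G01 X27.627 Y27.313 F2358
G01 X40.108 Y30.657 F2358
G01 X49.245 Y39.794 F2358
G01 X52.589 Y52.275 F2358
G0 X6.299 Y69.422
M4 S513
G01 X24.638 Y93.662 F2358
G01 X54.800 Y89.900 F2358
G01 X66.623 Y61.898 F2358
G01 X48.284 Y37.658 F2358
G01 X18.122 Y41.420 F2358
G01 X6.299 Y69.422 F2358
G0 X33.319 Y26.457
M4 S513
G01 X74.387 Y76.941 F2358
M5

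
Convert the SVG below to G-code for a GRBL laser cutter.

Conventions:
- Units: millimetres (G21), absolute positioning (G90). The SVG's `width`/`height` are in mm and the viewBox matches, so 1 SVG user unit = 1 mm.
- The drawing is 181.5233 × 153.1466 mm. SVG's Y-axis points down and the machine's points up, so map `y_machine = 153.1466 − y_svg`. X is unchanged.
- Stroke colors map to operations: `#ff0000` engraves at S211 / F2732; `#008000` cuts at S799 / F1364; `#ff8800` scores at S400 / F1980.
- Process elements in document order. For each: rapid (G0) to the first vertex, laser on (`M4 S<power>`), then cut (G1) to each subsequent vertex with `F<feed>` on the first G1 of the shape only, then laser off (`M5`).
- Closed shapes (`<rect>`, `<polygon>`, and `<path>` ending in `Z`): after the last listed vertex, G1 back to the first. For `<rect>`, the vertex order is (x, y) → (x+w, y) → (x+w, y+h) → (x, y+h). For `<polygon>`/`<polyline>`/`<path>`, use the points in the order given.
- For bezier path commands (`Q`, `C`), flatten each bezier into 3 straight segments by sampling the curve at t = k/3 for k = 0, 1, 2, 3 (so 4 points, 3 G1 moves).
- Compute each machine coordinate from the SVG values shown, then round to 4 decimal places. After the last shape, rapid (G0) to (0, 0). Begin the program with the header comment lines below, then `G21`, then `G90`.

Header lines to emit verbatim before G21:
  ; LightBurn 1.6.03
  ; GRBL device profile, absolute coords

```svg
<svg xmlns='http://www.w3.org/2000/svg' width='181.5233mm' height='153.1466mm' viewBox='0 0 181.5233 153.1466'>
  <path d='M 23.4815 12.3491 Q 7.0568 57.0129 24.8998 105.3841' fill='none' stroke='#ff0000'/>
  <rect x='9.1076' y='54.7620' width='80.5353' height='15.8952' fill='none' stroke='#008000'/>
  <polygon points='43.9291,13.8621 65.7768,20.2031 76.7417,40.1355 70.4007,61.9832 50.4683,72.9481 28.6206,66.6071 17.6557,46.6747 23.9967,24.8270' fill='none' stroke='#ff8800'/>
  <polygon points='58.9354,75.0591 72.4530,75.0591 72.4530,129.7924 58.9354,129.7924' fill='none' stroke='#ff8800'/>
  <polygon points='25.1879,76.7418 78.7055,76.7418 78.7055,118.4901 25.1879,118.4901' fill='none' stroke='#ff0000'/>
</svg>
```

; LightBurn 1.6.03
; GRBL device profile, absolute coords
G21
G90
G0 X23.4815 Y140.7975
M4 S211
G1 X16.3392 Y110.6097 F2732
G1 X16.8120 Y79.5980
G1 X24.8998 Y47.7625
M5
G0 X9.1076 Y98.3846
M4 S799
G1 X89.6429 Y98.3846 F1364
G1 X89.6429 Y82.4894
G1 X9.1076 Y82.4894
G1 X9.1076 Y98.3846
M5
G0 X43.9291 Y139.2845
M4 S400
G1 X65.7768 Y132.9435 F1980
G1 X76.7417 Y113.0111
G1 X70.4007 Y91.1634
G1 X50.4683 Y80.1985
G1 X28.6206 Y86.5395
G1 X17.6557 Y106.4719
G1 X23.9967 Y128.3196
G1 X43.9291 Y139.2845
M5
G0 X58.9354 Y78.0875
M4 S400
G1 X72.4530 Y78.0875 F1980
G1 X72.4530 Y23.3542
G1 X58.9354 Y23.3542
G1 X58.9354 Y78.0875
M5
G0 X25.1879 Y76.4048
M4 S211
G1 X78.7055 Y76.4048 F2732
G1 X78.7055 Y34.6565
G1 X25.1879 Y34.6565
G1 X25.1879 Y76.4048
M5
G0 X0.0000 Y0.0000

1 u = 1 mm; y_m = 153.1466 − y.

[1] `<path>` quadratic bezier, #ff0000→engrave S211 F2732: (23.4815,140.7975) → (16.3392,110.6097) → (16.8120,79.5980) → (24.8998,47.7625)

[2] `<rect>` rectangle, #008000→cut S799 F1364: (9.1076,98.3846) → (89.6429,98.3846) → (89.6429,82.4894) → (9.1076,82.4894) → (9.1076,98.3846) (closed)

[3] `<polygon>` regular polygon, #ff8800→score S400 F1980: (43.9291,139.2845) → (65.7768,132.9435) → (76.7417,113.0111) → (70.4007,91.1634) → (50.4683,80.1985) → (28.6206,86.5395) → (17.6557,106.4719) → (23.9967,128.3196) → (43.9291,139.2845) (closed)

[4] `<polygon>` rectangle, #ff8800→score S400 F1980: (58.9354,78.0875) → (72.4530,78.0875) → (72.4530,23.3542) → (58.9354,23.3542) → (58.9354,78.0875) (closed)

[5] `<polygon>` rectangle, #ff0000→engrave S211 F2732: (25.1879,76.4048) → (78.7055,76.4048) → (78.7055,34.6565) → (25.1879,34.6565) → (25.1879,76.4048) (closed)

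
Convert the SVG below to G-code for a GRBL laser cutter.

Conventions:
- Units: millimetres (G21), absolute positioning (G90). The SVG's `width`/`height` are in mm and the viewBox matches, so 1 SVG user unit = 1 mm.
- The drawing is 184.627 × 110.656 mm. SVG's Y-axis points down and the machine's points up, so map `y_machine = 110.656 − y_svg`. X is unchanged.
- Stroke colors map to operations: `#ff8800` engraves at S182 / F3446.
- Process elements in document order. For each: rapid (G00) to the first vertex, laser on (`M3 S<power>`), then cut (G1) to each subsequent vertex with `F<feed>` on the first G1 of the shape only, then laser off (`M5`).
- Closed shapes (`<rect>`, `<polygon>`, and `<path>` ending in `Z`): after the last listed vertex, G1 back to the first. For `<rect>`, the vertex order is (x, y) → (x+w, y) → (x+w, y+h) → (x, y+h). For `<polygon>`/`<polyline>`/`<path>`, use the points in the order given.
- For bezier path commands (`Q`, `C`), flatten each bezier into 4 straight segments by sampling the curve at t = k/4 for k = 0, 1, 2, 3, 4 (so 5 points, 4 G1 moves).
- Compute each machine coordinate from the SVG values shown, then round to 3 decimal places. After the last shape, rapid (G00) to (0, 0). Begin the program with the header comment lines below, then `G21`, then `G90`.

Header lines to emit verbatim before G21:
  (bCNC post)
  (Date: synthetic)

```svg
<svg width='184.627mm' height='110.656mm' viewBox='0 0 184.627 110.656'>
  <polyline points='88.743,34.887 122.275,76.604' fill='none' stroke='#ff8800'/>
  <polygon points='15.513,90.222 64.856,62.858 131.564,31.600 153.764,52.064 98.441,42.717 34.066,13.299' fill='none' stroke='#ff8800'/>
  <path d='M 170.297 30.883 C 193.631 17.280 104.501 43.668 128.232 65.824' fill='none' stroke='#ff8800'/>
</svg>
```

Since the viewBox matches the mm dimensions, user units are millimetres directly. The only transform is the Y-flip y_m = 110.656 − y_svg.

Shape 1 is a line segment drawn with `<polyline>`. Its stroke #ff8800 means engrave at S182, F3446. After flipping Y the toolpath is (88.743,75.769) → (122.275,34.052).

Shape 2 is a closed polygon drawn with `<polygon>`. Its stroke #ff8800 means engrave at S182, F3446. After flipping Y the toolpath is (15.513,20.434) → (64.856,47.798) → (131.564,79.056) → (153.764,58.592) → (98.441,67.939) → (34.066,97.357) → (15.513,20.434), returning to the start.

Shape 3 is a cubic bezier drawn with `<path>`. Its stroke #ff8800 means engrave at S182, F3446. After flipping Y the toolpath is (170.297,79.773) → (170.231,83.168) → (149.116,75.712) → (128.074,61.552) → (128.232,44.832).

(bCNC post)
(Date: synthetic)
G21
G90
G00 X88.743 Y75.769
M3 S182
G1 X122.275 Y34.052 F3446
M5
G00 X15.513 Y20.434
M3 S182
G1 X64.856 Y47.798 F3446
G1 X131.564 Y79.056
G1 X153.764 Y58.592
G1 X98.441 Y67.939
G1 X34.066 Y97.357
G1 X15.513 Y20.434
M5
G00 X170.297 Y79.773
M3 S182
G1 X170.231 Y83.168 F3446
G1 X149.116 Y75.712
G1 X128.074 Y61.552
G1 X128.232 Y44.832
M5
G00 X0.000 Y0.000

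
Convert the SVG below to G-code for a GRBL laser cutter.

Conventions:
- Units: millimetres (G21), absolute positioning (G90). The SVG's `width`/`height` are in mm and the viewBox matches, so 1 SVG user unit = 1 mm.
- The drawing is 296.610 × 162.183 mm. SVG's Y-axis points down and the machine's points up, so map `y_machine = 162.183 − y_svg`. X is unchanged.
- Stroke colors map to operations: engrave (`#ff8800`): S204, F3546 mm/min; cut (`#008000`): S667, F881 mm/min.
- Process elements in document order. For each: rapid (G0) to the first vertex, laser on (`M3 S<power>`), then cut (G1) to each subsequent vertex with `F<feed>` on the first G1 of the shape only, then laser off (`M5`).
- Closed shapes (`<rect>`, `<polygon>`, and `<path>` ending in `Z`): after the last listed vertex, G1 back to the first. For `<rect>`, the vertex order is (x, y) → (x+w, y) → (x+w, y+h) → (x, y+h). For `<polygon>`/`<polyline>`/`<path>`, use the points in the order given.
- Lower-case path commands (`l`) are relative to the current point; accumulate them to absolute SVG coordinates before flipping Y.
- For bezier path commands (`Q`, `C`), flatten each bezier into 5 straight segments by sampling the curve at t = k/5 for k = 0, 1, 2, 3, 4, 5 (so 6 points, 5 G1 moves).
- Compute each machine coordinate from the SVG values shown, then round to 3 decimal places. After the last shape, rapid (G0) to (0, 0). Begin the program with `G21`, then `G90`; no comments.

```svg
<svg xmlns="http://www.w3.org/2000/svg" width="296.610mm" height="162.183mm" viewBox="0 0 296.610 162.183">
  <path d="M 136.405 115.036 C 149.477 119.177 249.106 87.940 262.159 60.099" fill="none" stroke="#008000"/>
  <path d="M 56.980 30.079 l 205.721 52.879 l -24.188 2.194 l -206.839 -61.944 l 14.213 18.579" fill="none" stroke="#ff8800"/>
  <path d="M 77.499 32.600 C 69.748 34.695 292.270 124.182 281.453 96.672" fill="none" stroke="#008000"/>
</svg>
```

Since the viewBox matches the mm dimensions, user units are millimetres directly. The only transform is the Y-flip y_m = 162.183 − y_svg.

Shape 1 is a cubic bezier drawn with `<path>`. Its stroke #008000 means cut at S667, F881. After flipping Y the toolpath is (136.405,47.147) → (153.250,48.598) → (182.558,56.678) → (216.019,69.526) → (245.323,85.282) → (262.159,102.084).

Shape 2 is a open polyline drawn with `<path>`. Its stroke #ff8800 means engrave at S204, F3546. After flipping Y the toolpath is (56.980,132.104) → (262.701,79.225) → (238.513,77.031) → (31.674,138.975) → (45.887,120.396).

Shape 3 is a cubic bezier drawn with `<path>`. Its stroke #008000 means cut at S667, F881. After flipping Y the toolpath is (77.499,129.583) → (96.772,119.474) → (149.058,98.202) → (212.102,75.577) → (263.651,61.410) → (281.453,65.511).

G21
G90
G0 X136.405 Y47.147
M3 S667
G1 X153.250 Y48.598 F881
G1 X182.558 Y56.678
G1 X216.019 Y69.526
G1 X245.323 Y85.282
G1 X262.159 Y102.084
M5
G0 X56.980 Y132.104
M3 S204
G1 X262.701 Y79.225 F3546
G1 X238.513 Y77.031
G1 X31.674 Y138.975
G1 X45.887 Y120.396
M5
G0 X77.499 Y129.583
M3 S667
G1 X96.772 Y119.474 F881
G1 X149.058 Y98.202
G1 X212.102 Y75.577
G1 X263.651 Y61.410
G1 X281.453 Y65.511
M5
G0 X0.000 Y0.000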